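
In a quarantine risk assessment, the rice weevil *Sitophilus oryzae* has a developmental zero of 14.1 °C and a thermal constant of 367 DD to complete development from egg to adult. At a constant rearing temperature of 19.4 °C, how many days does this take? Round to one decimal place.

69.2 days

Daily accumulation = 19.4 − 14.1 = 5.3 DD/day.
Duration = 367 / 5.3 = 69.245 ≈ 69.2 days.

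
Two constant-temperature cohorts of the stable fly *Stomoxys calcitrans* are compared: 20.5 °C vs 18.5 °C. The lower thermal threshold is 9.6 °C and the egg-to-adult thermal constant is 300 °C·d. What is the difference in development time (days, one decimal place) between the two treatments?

6.2 days

At 20.5 °C: 300 / (20.5 − 9.6) = 300 / 10.9 = 27.523 d.
At 18.5 °C: 300 / (18.5 − 9.6) = 300 / 8.9 = 33.708 d.
Difference = |27.523 − 33.708| = 6.185 ≈ 6.2 days.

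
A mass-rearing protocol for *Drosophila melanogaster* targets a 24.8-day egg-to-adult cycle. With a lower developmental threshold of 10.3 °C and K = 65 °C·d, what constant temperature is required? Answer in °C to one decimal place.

Required daily accumulation = 65 / 24.8 = 2.621 DD/day.
T = T_base + 2.621 = 10.3 + 2.621 = 12.921 ≈ 12.9 °C.

12.9 °C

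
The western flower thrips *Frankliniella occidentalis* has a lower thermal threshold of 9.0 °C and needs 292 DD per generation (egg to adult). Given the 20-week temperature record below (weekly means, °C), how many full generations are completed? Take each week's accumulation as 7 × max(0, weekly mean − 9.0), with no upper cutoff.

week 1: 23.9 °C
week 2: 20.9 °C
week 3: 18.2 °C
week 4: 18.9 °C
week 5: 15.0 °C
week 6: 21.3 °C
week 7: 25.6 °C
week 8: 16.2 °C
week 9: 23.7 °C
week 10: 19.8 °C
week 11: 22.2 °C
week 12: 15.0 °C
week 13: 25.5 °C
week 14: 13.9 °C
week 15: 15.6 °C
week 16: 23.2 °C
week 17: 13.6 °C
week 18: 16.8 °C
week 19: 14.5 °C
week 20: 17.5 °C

Weekly DD (7 × max(0, T̄ − 9.0)): 104.3, 83.3, 64.4, 69.3, 42.0, 86.1, 116.2, 50.4, 102.9, 75.6, 92.4, 42.0, 115.5, 34.3, 46.2, 99.4, 32.2, 54.6, 38.5, 59.5.
Season total = 1409.1 DD.
Complete generations = ⌊1409.1 / 292⌋ = 4.

4 generations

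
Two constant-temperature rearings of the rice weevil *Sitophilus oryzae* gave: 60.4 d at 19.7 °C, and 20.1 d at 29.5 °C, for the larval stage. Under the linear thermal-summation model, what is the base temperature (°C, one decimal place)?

14.8 °C

Under the model K = D·(T − T_b), so D₁·(T₁ − T_b) = D₂·(T₂ − T_b).
60.4·(19.7 − T_b) = 20.1·(29.5 − T_b)
T_b = (60.4·19.7 − 20.1·29.5) / (60.4 − 20.1) = 596.93 / 40.3 = 14.812 °C ≈ 14.8 °C.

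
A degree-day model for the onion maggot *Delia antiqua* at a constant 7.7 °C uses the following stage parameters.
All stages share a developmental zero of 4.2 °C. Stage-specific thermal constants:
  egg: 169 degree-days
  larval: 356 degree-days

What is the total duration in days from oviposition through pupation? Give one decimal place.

Daily accumulation at 7.7 °C = 7.7 − 4.2 = 3.5 DD/day.
Total K = 169 + 356 = 525 DD.
Total duration = 525 / 3.5 = 150.000 ≈ 150.0 days.

150.0 days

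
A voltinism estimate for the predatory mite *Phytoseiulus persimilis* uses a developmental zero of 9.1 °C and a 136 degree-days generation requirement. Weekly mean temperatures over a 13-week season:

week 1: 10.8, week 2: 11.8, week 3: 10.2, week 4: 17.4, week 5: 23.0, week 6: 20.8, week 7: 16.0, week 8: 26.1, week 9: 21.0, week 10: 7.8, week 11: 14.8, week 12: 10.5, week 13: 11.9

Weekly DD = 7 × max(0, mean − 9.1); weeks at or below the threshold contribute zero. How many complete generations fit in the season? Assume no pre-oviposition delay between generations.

Weekly DD (7 × max(0, T̄ − 9.1)): 11.9, 18.9, 7.7, 58.1, 97.3, 81.9, 48.3, 119.0, 83.3, 0.0, 39.9, 9.8, 19.6.
Season total = 595.7 DD.
Complete generations = ⌊595.7 / 136⌋ = 4.

4 generations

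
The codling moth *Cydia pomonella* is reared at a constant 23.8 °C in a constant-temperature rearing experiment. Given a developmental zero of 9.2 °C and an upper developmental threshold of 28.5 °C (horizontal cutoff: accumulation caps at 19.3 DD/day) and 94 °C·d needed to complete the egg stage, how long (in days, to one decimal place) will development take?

6.4 days

Daily accumulation = 23.8 − 9.2 = 14.6 DD/day.
Duration = 94 / 14.6 = 6.438 ≈ 6.4 days.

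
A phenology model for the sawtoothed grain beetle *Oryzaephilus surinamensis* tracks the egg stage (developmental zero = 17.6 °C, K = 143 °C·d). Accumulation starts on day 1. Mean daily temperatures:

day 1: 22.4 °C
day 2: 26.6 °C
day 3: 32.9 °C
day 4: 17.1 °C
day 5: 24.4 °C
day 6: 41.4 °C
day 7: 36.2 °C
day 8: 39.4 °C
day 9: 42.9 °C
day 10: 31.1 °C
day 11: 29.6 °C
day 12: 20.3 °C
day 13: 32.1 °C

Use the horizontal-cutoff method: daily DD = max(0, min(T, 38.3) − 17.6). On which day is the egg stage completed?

Daily DD above 17.6 °C (capped at 20.7): 4.8, 9.0, 15.3, 0.0, 6.8, 20.7, 18.6, 20.7, 20.7, 13.5, 12.0, 2.7, 14.5.
Cumulative: 4.8, 13.8, 29.1, 29.1, 35.9, 56.6, 75.2, 95.9, 116.6, 130.1, 142.1, 144.8, 159.3.
The total first reaches 143 DD on day 12.

day 12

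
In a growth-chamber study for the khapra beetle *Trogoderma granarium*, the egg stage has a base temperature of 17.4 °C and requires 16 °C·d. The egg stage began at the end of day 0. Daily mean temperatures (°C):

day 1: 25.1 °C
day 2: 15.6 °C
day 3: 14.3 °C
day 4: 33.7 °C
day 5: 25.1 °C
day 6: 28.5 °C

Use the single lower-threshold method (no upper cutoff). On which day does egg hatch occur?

Daily DD above 17.4 °C: 7.7, 0.0, 0.0, 16.3, 7.7, 11.1.
Cumulative: 7.7, 7.7, 7.7, 24.0, 31.7, 42.8.
The total first reaches 16 DD on day 4.

day 4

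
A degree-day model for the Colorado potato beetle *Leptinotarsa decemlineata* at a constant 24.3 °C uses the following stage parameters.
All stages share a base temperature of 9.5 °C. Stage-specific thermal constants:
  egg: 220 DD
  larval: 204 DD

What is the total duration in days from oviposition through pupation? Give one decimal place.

28.6 days

Daily accumulation at 24.3 °C = 24.3 − 9.5 = 14.8 DD/day.
Total K = 220 + 204 = 424 DD.
Total duration = 424 / 14.8 = 28.649 ≈ 28.6 days.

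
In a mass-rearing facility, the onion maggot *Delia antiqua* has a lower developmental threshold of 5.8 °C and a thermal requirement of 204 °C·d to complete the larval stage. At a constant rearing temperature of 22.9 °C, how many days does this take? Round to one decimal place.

Daily accumulation = 22.9 − 5.8 = 17.1 DD/day.
Duration = 204 / 17.1 = 11.930 ≈ 11.9 days.

11.9 days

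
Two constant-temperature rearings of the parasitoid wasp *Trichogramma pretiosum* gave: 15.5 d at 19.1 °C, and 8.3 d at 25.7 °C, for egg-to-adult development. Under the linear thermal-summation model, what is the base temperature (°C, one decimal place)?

Equal thermal constants: D₁(T₁ − T_b) = D₂(T₂ − T_b).
15.5·(19.1 − T_b) = 8.3·(25.7 − T_b)
T_b = (15.5·19.1 − 8.3·25.7) / (15.5 − 8.3) = 82.74 / 7.2 = 11.492 °C ≈ 11.5 °C.

11.5 °C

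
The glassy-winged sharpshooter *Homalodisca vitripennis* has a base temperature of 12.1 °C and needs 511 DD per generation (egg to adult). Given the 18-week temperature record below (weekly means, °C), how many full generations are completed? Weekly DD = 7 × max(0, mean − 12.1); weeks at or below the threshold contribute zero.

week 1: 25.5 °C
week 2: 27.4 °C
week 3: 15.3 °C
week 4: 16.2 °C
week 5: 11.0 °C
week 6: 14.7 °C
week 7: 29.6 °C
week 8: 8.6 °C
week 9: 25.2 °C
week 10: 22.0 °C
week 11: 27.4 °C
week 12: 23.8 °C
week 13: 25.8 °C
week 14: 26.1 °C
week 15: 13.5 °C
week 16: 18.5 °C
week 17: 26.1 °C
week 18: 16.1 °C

Weekly DD (7 × max(0, T̄ − 12.1)): 93.8, 107.1, 22.4, 28.7, 0.0, 18.2, 122.5, 0.0, 91.7, 69.3, 107.1, 81.9, 95.9, 98.0, 9.8, 44.8, 98.0, 28.0.
Season total = 1117.2 DD.
Complete generations = ⌊1117.2 / 511⌋ = 2.

2 generations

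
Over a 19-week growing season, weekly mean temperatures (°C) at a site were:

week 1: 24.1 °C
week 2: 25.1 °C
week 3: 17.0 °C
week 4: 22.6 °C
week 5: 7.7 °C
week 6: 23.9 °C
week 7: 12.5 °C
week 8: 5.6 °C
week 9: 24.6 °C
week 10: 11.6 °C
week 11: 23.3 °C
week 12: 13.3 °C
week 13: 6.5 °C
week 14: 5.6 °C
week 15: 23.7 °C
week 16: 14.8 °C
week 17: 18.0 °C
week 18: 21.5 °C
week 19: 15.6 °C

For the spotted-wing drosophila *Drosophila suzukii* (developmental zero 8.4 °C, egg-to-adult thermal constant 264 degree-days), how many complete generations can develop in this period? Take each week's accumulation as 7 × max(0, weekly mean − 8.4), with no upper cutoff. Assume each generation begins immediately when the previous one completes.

4 generations

Weekly DD (7 × max(0, T̄ − 8.4)): 109.9, 116.9, 60.2, 99.4, 0.0, 108.5, 28.7, 0.0, 113.4, 22.4, 104.3, 34.3, 0.0, 0.0, 107.1, 44.8, 67.2, 91.7, 50.4.
Season total = 1159.2 DD.
Complete generations = ⌊1159.2 / 264⌋ = 4.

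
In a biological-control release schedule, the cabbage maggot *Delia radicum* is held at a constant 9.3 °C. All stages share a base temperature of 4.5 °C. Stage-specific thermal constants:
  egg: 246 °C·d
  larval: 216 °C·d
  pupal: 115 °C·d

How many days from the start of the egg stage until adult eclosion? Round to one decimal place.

Daily accumulation at 9.3 °C = 9.3 − 4.5 = 4.8 DD/day.
Total K = 246 + 216 + 115 = 577 DD.
Total duration = 577 / 4.8 = 120.208 ≈ 120.2 days.

120.2 days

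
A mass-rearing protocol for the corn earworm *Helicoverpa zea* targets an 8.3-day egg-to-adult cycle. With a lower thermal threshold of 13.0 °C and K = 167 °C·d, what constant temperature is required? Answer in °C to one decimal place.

Required daily accumulation = 167 / 8.3 = 20.120 DD/day.
T = T_base + 20.120 = 13.0 + 20.120 = 33.120 ≈ 33.1 °C.

33.1 °C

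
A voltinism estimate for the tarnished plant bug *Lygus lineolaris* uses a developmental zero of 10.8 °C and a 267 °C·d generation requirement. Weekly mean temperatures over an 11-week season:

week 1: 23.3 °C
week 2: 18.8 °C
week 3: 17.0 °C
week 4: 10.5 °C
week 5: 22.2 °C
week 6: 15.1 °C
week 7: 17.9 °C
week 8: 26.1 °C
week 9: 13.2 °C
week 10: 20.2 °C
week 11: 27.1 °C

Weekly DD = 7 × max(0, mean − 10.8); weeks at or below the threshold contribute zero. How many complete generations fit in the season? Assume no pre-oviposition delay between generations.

2 generations

Weekly DD (7 × max(0, T̄ − 10.8)): 87.5, 56.0, 43.4, 0.0, 79.8, 30.1, 49.7, 107.1, 16.8, 65.8, 114.1.
Season total = 650.3 DD.
Complete generations = ⌊650.3 / 267⌋ = 2.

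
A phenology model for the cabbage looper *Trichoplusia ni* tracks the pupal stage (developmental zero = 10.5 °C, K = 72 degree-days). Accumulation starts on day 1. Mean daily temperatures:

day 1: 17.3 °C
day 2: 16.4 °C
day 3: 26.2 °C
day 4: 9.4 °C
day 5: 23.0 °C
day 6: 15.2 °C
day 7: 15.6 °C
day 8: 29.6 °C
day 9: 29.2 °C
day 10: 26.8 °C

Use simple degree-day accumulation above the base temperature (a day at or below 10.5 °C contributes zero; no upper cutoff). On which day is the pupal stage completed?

day 9

Daily DD above 10.5 °C: 6.8, 5.9, 15.7, 0.0, 12.5, 4.7, 5.1, 19.1, 18.7, 16.3.
Cumulative: 6.8, 12.7, 28.4, 28.4, 40.9, 45.6, 50.7, 69.8, 88.5, 104.8.
The total first reaches 72 DD on day 9.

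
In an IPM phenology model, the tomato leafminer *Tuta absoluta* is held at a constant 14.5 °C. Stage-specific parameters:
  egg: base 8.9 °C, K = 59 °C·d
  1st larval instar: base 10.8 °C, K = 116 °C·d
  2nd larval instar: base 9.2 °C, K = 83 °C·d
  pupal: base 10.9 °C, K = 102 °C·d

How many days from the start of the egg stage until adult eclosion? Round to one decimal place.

egg: 59 / (14.5 − 8.9) = 59 / 5.6 = 10.536 d.
1st larval instar: 116 / (14.5 − 10.8) = 116 / 3.7 = 31.351 d.
2nd larval instar: 83 / (14.5 − 9.2) = 83 / 5.3 = 15.660 d.
pupal: 102 / (14.5 − 10.9) = 102 / 3.6 = 28.333 d.
Sum = 85.881 ≈ 85.9 days.

85.9 days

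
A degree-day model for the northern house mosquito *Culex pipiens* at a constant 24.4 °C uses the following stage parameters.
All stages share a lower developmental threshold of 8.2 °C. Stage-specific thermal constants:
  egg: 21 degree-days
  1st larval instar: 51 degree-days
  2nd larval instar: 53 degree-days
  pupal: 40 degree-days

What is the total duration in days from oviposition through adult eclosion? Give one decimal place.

Daily accumulation at 24.4 °C = 24.4 − 8.2 = 16.2 DD/day.
Total K = 21 + 51 + 53 + 40 = 165 DD.
Total duration = 165 / 16.2 = 10.185 ≈ 10.2 days.

10.2 days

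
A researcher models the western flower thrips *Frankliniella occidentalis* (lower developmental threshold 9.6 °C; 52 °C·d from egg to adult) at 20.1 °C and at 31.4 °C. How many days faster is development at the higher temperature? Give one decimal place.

At 20.1 °C: 52 / (20.1 − 9.6) = 52 / 10.5 = 4.952 d.
At 31.4 °C: 52 / (31.4 − 9.6) = 52 / 21.8 = 2.385 d.
Difference = |4.952 − 2.385| = 2.567 ≈ 2.6 days.

2.6 days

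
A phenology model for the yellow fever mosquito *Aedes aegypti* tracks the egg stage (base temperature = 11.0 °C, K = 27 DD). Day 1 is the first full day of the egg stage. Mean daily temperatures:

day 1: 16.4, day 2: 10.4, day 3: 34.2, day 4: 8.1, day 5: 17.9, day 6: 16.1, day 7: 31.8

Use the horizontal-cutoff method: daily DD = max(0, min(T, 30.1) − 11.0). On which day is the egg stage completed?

Daily DD above 11.0 °C (capped at 19.1): 5.4, 0.0, 19.1, 0.0, 6.9, 5.1, 19.1.
Cumulative: 5.4, 5.4, 24.5, 24.5, 31.4, 36.5, 55.6.
The total first reaches 27 DD on day 5.

day 5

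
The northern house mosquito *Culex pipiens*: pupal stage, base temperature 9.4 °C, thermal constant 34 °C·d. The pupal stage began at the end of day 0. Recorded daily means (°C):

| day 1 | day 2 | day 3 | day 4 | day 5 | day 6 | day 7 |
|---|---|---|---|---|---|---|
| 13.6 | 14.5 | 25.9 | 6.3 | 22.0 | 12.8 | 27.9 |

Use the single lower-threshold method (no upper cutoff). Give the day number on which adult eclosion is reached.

Daily DD above 9.4 °C: 4.2, 5.1, 16.5, 0.0, 12.6, 3.4, 18.5.
Cumulative: 4.2, 9.3, 25.8, 25.8, 38.4, 41.8, 60.3.
The total first reaches 34 DD on day 5.

day 5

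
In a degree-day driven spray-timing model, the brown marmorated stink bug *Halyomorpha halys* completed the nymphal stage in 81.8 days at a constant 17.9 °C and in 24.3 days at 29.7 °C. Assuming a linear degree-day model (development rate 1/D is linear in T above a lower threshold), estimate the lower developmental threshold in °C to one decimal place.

12.9 °C

Linear rate model ⇒ the product D·(T − T_b) is constant across temperatures.
81.8·(17.9 − T_b) = 24.3·(29.7 − T_b)
T_b = (81.8·17.9 − 24.3·29.7) / (81.8 − 24.3) = 742.51 / 57.5 = 12.913 °C ≈ 12.9 °C.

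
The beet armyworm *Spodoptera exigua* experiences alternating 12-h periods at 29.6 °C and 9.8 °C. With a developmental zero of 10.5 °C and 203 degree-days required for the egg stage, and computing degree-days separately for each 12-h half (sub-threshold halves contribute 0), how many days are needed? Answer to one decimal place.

Day half: max(0, 29.6 − 10.5) × 0.5 = 19.1 × 0.5 = 9.55 DD.
Night half: max(0, 9.8 − 10.5) × 0.5 = 0.0 × 0.5 = 0.00 DD.
Per 24 h: 9.55 DD/day.
Duration = 203 / 9.55 = 21.257 ≈ 21.3 days.

21.3 days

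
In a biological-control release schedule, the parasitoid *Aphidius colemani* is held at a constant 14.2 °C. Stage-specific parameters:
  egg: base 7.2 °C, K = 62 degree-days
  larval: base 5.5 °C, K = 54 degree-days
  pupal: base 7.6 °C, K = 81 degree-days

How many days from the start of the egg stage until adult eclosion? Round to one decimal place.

egg: 62 / (14.2 − 7.2) = 62 / 7.0 = 8.857 d.
larval: 54 / (14.2 − 5.5) = 54 / 8.7 = 6.207 d.
pupal: 81 / (14.2 − 7.6) = 81 / 6.6 = 12.273 d.
Sum = 27.337 ≈ 27.3 days.

27.3 days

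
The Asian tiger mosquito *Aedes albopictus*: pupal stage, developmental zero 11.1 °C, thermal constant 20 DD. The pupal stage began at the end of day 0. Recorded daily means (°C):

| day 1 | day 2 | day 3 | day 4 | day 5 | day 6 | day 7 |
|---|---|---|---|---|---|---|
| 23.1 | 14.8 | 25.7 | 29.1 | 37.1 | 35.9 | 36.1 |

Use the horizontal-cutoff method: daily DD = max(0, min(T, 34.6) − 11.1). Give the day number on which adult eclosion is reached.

Daily DD above 11.1 °C (capped at 23.5): 12.0, 3.7, 14.6, 18.0, 23.5, 23.5, 23.5.
Cumulative: 12.0, 15.7, 30.3, 48.3, 71.8, 95.3, 118.8.
The total first reaches 20 DD on day 3.

day 3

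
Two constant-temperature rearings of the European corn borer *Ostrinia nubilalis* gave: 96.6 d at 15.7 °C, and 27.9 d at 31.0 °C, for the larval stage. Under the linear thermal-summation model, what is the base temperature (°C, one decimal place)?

Linear rate model ⇒ the product D·(T − T_b) is constant across temperatures.
96.6·(15.7 − T_b) = 27.9·(31.0 − T_b)
T_b = (96.6·15.7 − 27.9·31.0) / (96.6 − 27.9) = 651.72 / 68.7 = 9.486 °C ≈ 9.5 °C.

9.5 °C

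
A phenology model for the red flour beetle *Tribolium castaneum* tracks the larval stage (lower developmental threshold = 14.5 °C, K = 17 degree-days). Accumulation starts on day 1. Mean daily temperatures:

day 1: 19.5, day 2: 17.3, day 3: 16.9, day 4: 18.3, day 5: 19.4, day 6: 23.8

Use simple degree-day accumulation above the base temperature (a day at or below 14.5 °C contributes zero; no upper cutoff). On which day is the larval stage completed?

day 5

Daily DD above 14.5 °C: 5.0, 2.8, 2.4, 3.8, 4.9, 9.3.
Cumulative: 5.0, 7.8, 10.2, 14.0, 18.9, 28.2.
The total first reaches 17 DD on day 5.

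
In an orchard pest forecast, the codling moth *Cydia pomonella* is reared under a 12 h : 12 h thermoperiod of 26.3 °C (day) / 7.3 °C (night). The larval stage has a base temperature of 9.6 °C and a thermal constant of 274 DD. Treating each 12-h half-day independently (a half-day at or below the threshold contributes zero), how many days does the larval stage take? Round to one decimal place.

Day half: max(0, 26.3 − 9.6) × 0.5 = 16.7 × 0.5 = 8.35 DD.
Night half: max(0, 7.3 − 9.6) × 0.5 = 0.0 × 0.5 = 0.00 DD.
Per 24 h: 8.35 DD/day.
Duration = 274 / 8.35 = 32.814 ≈ 32.8 days.

32.8 days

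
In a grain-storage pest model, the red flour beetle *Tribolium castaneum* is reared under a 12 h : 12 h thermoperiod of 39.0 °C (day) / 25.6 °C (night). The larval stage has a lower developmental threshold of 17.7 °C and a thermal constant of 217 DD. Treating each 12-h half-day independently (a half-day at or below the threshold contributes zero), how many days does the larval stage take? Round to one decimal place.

14.9 days

Day half: max(0, 39.0 − 17.7) × 0.5 = 21.3 × 0.5 = 10.65 DD.
Night half: max(0, 25.6 − 17.7) × 0.5 = 7.9 × 0.5 = 3.95 DD.
Per 24 h: 14.60 DD/day.
Duration = 217 / 14.60 = 14.863 ≈ 14.9 days.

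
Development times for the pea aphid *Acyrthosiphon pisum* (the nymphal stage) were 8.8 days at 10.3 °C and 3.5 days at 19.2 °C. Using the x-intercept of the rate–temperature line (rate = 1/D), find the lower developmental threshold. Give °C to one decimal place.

Linear rate model ⇒ the product D·(T − T_b) is constant across temperatures.
8.8·(10.3 − T_b) = 3.5·(19.2 − T_b)
T_b = (8.8·10.3 − 3.5·19.2) / (8.8 − 3.5) = 23.44 / 5.3 = 4.423 °C ≈ 4.4 °C.

4.4 °C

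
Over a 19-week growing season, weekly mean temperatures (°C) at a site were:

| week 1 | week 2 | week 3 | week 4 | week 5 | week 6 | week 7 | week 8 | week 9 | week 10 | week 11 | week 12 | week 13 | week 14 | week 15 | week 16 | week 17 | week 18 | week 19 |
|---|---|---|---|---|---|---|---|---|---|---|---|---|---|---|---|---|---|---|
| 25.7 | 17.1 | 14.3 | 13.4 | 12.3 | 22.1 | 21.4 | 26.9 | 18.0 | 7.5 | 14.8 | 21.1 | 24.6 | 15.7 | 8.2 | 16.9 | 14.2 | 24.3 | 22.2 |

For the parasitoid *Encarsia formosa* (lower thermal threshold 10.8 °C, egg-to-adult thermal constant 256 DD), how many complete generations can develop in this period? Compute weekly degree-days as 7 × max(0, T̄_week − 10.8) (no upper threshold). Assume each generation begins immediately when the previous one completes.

3 generations

Weekly DD (7 × max(0, T̄ − 10.8)): 104.3, 44.1, 24.5, 18.2, 10.5, 79.1, 74.2, 112.7, 50.4, 0.0, 28.0, 72.1, 96.6, 34.3, 0.0, 42.7, 23.8, 94.5, 79.8.
Season total = 989.8 DD.
Complete generations = ⌊989.8 / 256⌋ = 3.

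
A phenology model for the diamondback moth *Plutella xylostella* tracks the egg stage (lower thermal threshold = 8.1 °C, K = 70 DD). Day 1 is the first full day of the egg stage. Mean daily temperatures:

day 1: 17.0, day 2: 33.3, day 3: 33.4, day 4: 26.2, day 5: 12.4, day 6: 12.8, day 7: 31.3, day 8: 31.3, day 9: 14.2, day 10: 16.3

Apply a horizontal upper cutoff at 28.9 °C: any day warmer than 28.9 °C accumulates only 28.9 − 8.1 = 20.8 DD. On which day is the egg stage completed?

day 5

Daily DD above 8.1 °C (capped at 20.8): 8.9, 20.8, 20.8, 18.1, 4.3, 4.7, 20.8, 20.8, 6.1, 8.2.
Cumulative: 8.9, 29.7, 50.5, 68.6, 72.9, 77.6, 98.4, 119.2, 125.3, 133.5.
The total first reaches 70 DD on day 5.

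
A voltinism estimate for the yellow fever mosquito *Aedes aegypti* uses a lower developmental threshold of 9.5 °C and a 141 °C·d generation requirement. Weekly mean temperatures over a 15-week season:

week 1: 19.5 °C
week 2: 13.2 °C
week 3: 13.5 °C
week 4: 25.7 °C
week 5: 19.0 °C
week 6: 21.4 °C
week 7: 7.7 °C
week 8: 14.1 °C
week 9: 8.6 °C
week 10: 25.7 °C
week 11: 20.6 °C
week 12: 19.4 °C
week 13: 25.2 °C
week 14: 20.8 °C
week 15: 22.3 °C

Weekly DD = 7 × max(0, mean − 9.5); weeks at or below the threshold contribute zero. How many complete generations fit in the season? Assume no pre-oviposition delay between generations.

Weekly DD (7 × max(0, T̄ − 9.5)): 70.0, 25.9, 28.0, 113.4, 66.5, 83.3, 0.0, 32.2, 0.0, 113.4, 77.7, 69.3, 109.9, 79.1, 89.6.
Season total = 958.3 DD.
Complete generations = ⌊958.3 / 141⌋ = 6.

6 generations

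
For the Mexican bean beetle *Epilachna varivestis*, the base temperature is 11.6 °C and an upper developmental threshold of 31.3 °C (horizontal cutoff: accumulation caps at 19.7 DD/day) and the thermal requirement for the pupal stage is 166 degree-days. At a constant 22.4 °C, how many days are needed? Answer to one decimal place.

Daily accumulation = 22.4 − 11.6 = 10.8 DD/day.
Duration = 166 / 10.8 = 15.370 ≈ 15.4 days.

15.4 days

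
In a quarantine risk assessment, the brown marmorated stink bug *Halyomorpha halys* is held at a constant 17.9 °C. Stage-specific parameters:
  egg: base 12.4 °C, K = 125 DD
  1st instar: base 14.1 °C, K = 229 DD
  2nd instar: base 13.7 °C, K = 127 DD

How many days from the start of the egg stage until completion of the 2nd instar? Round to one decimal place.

113.2 days

egg: 125 / (17.9 − 12.4) = 125 / 5.5 = 22.727 d.
1st instar: 229 / (17.9 − 14.1) = 229 / 3.8 = 60.263 d.
2nd instar: 127 / (17.9 − 13.7) = 127 / 4.2 = 30.238 d.
Sum = 113.229 ≈ 113.2 days.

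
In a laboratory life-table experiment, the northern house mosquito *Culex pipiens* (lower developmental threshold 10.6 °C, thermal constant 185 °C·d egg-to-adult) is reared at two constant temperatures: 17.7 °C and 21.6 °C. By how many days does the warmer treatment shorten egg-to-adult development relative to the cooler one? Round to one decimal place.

At 17.7 °C: 185 / (17.7 − 10.6) = 185 / 7.1 = 26.056 d.
At 21.6 °C: 185 / (21.6 − 10.6) = 185 / 11.0 = 16.818 d.
Difference = |26.056 − 16.818| = 9.238 ≈ 9.2 days.

9.2 days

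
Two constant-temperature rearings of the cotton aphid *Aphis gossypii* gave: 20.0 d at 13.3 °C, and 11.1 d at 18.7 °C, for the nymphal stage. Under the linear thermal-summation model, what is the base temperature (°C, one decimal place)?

6.6 °C

Under the model K = D·(T − T_b), so D₁·(T₁ − T_b) = D₂·(T₂ − T_b).
20.0·(13.3 − T_b) = 11.1·(18.7 − T_b)
T_b = (20.0·13.3 − 11.1·18.7) / (20.0 − 11.1) = 58.43 / 8.9 = 6.565 °C ≈ 6.6 °C.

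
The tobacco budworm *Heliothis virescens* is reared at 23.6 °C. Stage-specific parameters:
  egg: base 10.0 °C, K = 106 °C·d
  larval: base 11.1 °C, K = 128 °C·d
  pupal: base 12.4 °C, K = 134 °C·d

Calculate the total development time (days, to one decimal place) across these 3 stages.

egg: 106 / (23.6 − 10.0) = 106 / 13.6 = 7.794 d.
larval: 128 / (23.6 − 11.1) = 128 / 12.5 = 10.240 d.
pupal: 134 / (23.6 − 12.4) = 134 / 11.2 = 11.964 d.
Sum = 29.998 ≈ 30.0 days.

30.0 days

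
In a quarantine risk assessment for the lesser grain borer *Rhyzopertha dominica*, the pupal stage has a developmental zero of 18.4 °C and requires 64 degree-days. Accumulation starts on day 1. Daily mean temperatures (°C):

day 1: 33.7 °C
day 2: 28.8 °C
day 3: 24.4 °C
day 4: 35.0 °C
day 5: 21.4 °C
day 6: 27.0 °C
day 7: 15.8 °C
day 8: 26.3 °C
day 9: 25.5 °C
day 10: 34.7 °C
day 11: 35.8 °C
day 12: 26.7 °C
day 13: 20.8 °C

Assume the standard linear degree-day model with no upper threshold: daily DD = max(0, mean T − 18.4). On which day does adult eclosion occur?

day 8

Daily DD above 18.4 °C: 15.3, 10.4, 6.0, 16.6, 3.0, 8.6, 0.0, 7.9, 7.1, 16.3, 17.4, 8.3, 2.4.
Cumulative: 15.3, 25.7, 31.7, 48.3, 51.3, 59.9, 59.9, 67.8, 74.9, 91.2, 108.6, 116.9, 119.3.
The total first reaches 64 DD on day 8.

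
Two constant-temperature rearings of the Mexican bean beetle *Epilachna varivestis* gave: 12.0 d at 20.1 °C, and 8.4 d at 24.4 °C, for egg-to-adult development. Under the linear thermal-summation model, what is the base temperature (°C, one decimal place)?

Linear rate model ⇒ the product D·(T − T_b) is constant across temperatures.
12.0·(20.1 − T_b) = 8.4·(24.4 − T_b)
T_b = (12.0·20.1 − 8.4·24.4) / (12.0 − 8.4) = 36.24 / 3.6 = 10.067 °C ≈ 10.1 °C.

10.1 °C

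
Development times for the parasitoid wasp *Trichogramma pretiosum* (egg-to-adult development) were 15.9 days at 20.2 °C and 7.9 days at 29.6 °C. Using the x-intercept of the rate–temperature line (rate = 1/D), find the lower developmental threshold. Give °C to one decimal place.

10.9 °C

Equal thermal constants: D₁(T₁ − T_b) = D₂(T₂ − T_b).
15.9·(20.2 − T_b) = 7.9·(29.6 − T_b)
T_b = (15.9·20.2 − 7.9·29.6) / (15.9 − 7.9) = 87.34 / 8.0 = 10.917 °C ≈ 10.9 °C.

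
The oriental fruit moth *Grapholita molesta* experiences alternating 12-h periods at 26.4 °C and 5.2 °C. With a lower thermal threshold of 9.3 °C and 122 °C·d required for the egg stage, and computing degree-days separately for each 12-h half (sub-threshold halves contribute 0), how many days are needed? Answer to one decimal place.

Day half: max(0, 26.4 − 9.3) × 0.5 = 17.1 × 0.5 = 8.55 DD.
Night half: max(0, 5.2 − 9.3) × 0.5 = 0.0 × 0.5 = 0.00 DD.
Per 24 h: 8.55 DD/day.
Duration = 122 / 8.55 = 14.269 ≈ 14.3 days.

14.3 days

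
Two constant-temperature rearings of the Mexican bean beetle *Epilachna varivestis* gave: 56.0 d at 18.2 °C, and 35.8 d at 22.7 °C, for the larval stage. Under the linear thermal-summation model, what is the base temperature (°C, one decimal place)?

10.2 °C

Linear rate model ⇒ the product D·(T − T_b) is constant across temperatures.
56.0·(18.2 − T_b) = 35.8·(22.7 − T_b)
T_b = (56.0·18.2 − 35.8·22.7) / (56.0 − 35.8) = 206.54 / 20.2 = 10.225 °C ≈ 10.2 °C.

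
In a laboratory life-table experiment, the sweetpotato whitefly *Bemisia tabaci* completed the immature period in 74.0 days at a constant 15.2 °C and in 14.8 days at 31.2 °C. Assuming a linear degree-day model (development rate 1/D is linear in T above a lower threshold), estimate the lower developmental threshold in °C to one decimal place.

11.2 °C

Linear rate model ⇒ the product D·(T − T_b) is constant across temperatures.
74.0·(15.2 − T_b) = 14.8·(31.2 − T_b)
T_b = (74.0·15.2 − 14.8·31.2) / (74.0 − 14.8) = 663.04 / 59.2 = 11.200 °C ≈ 11.2 °C.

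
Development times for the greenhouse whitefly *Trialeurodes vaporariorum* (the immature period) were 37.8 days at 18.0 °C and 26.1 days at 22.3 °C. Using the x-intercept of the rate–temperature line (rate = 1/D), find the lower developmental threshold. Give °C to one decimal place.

Under the model K = D·(T − T_b), so D₁·(T₁ − T_b) = D₂·(T₂ − T_b).
37.8·(18.0 − T_b) = 26.1·(22.3 − T_b)
T_b = (37.8·18.0 − 26.1·22.3) / (37.8 − 26.1) = 98.37 / 11.7 = 8.408 °C ≈ 8.4 °C.

8.4 °C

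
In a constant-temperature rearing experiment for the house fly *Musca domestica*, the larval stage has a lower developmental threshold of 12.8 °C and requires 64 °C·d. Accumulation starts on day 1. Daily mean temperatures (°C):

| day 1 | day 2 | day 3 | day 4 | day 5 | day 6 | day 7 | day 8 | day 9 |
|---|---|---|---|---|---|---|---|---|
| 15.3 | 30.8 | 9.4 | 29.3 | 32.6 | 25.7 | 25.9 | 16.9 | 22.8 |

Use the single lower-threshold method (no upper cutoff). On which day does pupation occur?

day 6

Daily DD above 12.8 °C: 2.5, 18.0, 0.0, 16.5, 19.8, 12.9, 13.1, 4.1, 10.0.
Cumulative: 2.5, 20.5, 20.5, 37.0, 56.8, 69.7, 82.8, 86.9, 96.9.
The total first reaches 64 DD on day 6.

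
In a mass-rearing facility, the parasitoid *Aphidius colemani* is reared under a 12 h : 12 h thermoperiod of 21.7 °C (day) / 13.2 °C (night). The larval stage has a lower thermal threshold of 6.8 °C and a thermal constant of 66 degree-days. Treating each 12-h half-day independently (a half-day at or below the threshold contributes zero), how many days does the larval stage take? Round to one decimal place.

6.2 days

Day half: max(0, 21.7 − 6.8) × 0.5 = 14.9 × 0.5 = 7.45 DD.
Night half: max(0, 13.2 − 6.8) × 0.5 = 6.4 × 0.5 = 3.20 DD.
Per 24 h: 10.65 DD/day.
Duration = 66 / 10.65 = 6.197 ≈ 6.2 days.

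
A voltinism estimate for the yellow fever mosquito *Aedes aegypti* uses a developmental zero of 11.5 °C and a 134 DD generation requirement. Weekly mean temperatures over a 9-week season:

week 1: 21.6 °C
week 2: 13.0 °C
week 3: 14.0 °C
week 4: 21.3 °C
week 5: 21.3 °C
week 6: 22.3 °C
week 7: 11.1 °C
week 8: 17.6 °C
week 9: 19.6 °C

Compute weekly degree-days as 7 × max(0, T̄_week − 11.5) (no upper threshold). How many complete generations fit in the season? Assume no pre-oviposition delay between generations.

3 generations

Weekly DD (7 × max(0, T̄ − 11.5)): 70.7, 10.5, 17.5, 68.6, 68.6, 75.6, 0.0, 42.7, 56.7.
Season total = 410.9 DD.
Complete generations = ⌊410.9 / 134⌋ = 3.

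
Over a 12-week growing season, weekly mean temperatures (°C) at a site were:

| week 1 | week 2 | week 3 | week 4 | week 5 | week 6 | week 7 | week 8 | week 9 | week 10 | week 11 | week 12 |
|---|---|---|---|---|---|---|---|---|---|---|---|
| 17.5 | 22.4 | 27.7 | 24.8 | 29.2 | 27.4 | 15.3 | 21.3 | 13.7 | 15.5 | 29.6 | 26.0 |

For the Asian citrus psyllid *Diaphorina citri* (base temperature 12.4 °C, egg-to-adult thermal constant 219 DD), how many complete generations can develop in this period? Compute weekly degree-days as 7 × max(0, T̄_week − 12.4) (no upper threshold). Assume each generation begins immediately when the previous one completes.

Weekly DD (7 × max(0, T̄ − 12.4)): 35.7, 70.0, 107.1, 86.8, 117.6, 105.0, 20.3, 62.3, 9.1, 21.7, 120.4, 95.2.
Season total = 851.2 DD.
Complete generations = ⌊851.2 / 219⌋ = 3.

3 generations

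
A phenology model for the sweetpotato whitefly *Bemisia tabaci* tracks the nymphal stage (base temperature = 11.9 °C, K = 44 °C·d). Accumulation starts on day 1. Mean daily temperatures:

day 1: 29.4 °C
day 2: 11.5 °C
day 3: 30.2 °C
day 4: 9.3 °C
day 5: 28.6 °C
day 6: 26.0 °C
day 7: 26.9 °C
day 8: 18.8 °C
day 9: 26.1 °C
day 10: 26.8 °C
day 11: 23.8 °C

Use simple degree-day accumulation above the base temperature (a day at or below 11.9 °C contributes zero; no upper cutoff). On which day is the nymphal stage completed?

day 5

Daily DD above 11.9 °C: 17.5, 0.0, 18.3, 0.0, 16.7, 14.1, 15.0, 6.9, 14.2, 14.9, 11.9.
Cumulative: 17.5, 17.5, 35.8, 35.8, 52.5, 66.6, 81.6, 88.5, 102.7, 117.6, 129.5.
The total first reaches 44 DD on day 5.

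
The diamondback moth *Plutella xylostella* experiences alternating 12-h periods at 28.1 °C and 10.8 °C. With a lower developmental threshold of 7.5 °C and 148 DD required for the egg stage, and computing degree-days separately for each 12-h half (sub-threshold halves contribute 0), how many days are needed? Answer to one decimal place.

12.4 days

Day half: max(0, 28.1 − 7.5) × 0.5 = 20.6 × 0.5 = 10.30 DD.
Night half: max(0, 10.8 − 7.5) × 0.5 = 3.3 × 0.5 = 1.65 DD.
Per 24 h: 11.95 DD/day.
Duration = 148 / 11.95 = 12.385 ≈ 12.4 days.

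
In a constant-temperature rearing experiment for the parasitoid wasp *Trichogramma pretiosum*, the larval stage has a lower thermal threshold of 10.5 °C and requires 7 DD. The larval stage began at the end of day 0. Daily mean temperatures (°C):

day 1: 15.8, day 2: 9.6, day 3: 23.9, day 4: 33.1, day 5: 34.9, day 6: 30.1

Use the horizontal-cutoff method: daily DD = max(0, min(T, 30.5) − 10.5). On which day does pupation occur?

day 3

Daily DD above 10.5 °C (capped at 20.0): 5.3, 0.0, 13.4, 20.0, 20.0, 19.6.
Cumulative: 5.3, 5.3, 18.7, 38.7, 58.7, 78.3.
The total first reaches 7 DD on day 3.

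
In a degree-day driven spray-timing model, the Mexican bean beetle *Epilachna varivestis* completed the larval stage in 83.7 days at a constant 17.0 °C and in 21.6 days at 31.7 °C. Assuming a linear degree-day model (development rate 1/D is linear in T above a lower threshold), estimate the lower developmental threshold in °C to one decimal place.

11.9 °C

Linear rate model ⇒ the product D·(T − T_b) is constant across temperatures.
83.7·(17.0 − T_b) = 21.6·(31.7 − T_b)
T_b = (83.7·17.0 − 21.6·31.7) / (83.7 − 21.6) = 738.18 / 62.1 = 11.887 °C ≈ 11.9 °C.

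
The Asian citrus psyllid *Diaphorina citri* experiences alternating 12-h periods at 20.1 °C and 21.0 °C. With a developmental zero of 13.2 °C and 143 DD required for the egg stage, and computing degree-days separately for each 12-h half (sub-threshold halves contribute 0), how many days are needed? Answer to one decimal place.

Day half: max(0, 20.1 − 13.2) × 0.5 = 6.9 × 0.5 = 3.45 DD.
Night half: max(0, 21.0 − 13.2) × 0.5 = 7.8 × 0.5 = 3.90 DD.
Per 24 h: 7.35 DD/day.
Duration = 143 / 7.35 = 19.456 ≈ 19.5 days.

19.5 days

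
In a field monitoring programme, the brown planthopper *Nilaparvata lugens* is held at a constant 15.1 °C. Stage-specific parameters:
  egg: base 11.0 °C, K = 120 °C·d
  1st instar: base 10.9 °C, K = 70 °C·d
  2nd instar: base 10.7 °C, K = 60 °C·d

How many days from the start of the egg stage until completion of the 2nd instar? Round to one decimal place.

59.6 days

egg: 120 / (15.1 − 11.0) = 120 / 4.1 = 29.268 d.
1st instar: 70 / (15.1 − 10.9) = 70 / 4.2 = 16.667 d.
2nd instar: 60 / (15.1 − 10.7) = 60 / 4.4 = 13.636 d.
Sum = 59.571 ≈ 59.6 days.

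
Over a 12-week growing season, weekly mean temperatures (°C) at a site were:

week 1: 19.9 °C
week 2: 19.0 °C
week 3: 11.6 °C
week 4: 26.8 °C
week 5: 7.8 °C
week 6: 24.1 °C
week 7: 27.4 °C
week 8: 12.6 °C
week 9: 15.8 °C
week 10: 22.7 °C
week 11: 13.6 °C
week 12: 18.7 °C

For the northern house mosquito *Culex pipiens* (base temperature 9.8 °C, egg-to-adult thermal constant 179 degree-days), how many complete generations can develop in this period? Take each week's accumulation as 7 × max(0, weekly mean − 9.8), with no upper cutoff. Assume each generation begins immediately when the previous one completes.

Weekly DD (7 × max(0, T̄ − 9.8)): 70.7, 64.4, 12.6, 119.0, 0.0, 100.1, 123.2, 19.6, 42.0, 90.3, 26.6, 62.3.
Season total = 730.8 DD.
Complete generations = ⌊730.8 / 179⌋ = 4.

4 generations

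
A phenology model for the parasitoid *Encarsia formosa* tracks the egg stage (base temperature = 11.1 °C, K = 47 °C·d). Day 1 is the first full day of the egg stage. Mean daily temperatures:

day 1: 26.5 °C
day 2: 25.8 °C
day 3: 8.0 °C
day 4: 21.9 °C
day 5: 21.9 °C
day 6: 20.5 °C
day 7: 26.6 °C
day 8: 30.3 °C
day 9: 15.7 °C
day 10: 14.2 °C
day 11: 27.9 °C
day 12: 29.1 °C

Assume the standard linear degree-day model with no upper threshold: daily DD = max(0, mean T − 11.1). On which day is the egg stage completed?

day 5

Daily DD above 11.1 °C: 15.4, 14.7, 0.0, 10.8, 10.8, 9.4, 15.5, 19.2, 4.6, 3.1, 16.8, 18.0.
Cumulative: 15.4, 30.1, 30.1, 40.9, 51.7, 61.1, 76.6, 95.8, 100.4, 103.5, 120.3, 138.3.
The total first reaches 47 DD on day 5.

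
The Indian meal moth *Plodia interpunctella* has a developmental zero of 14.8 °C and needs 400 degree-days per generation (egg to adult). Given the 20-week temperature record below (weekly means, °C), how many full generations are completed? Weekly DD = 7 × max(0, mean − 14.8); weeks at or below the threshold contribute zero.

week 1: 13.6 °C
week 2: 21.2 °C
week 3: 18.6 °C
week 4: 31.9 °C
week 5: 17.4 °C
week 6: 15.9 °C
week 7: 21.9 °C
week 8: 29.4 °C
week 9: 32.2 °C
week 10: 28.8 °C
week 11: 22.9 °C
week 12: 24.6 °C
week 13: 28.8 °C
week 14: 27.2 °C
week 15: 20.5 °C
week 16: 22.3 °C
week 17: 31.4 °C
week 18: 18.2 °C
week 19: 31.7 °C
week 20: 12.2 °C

Weekly DD (7 × max(0, T̄ − 14.8)): 0.0, 44.8, 26.6, 119.7, 18.2, 7.7, 49.7, 102.2, 121.8, 98.0, 56.7, 68.6, 98.0, 86.8, 39.9, 52.5, 116.2, 23.8, 118.3, 0.0.
Season total = 1249.5 DD.
Complete generations = ⌊1249.5 / 400⌋ = 3.

3 generations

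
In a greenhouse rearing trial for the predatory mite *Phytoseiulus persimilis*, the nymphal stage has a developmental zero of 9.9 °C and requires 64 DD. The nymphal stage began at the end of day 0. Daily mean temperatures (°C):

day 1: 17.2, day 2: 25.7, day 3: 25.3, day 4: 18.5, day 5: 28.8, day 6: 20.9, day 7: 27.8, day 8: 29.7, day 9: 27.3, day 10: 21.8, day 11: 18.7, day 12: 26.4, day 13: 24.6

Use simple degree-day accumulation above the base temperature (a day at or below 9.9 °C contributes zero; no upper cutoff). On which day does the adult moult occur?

day 5

Daily DD above 9.9 °C: 7.3, 15.8, 15.4, 8.6, 18.9, 11.0, 17.9, 19.8, 17.4, 11.9, 8.8, 16.5, 14.7.
Cumulative: 7.3, 23.1, 38.5, 47.1, 66.0, 77.0, 94.9, 114.7, 132.1, 144.0, 152.8, 169.3, 184.0.
The total first reaches 64 DD on day 5.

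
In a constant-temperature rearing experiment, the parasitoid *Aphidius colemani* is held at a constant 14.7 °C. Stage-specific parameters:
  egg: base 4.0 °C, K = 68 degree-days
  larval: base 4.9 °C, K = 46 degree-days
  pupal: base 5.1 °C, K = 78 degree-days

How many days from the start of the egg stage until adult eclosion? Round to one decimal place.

egg: 68 / (14.7 − 4.0) = 68 / 10.7 = 6.355 d.
larval: 46 / (14.7 − 4.9) = 46 / 9.8 = 4.694 d.
pupal: 78 / (14.7 − 5.1) = 78 / 9.6 = 8.125 d.
Sum = 19.174 ≈ 19.2 days.

19.2 days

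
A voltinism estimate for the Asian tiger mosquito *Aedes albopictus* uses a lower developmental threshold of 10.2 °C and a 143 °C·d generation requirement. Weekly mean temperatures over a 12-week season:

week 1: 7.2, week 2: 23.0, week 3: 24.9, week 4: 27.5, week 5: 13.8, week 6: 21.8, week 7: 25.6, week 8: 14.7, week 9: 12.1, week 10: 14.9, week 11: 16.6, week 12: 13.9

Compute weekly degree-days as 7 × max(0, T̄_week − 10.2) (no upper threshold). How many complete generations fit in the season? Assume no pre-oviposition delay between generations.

Weekly DD (7 × max(0, T̄ − 10.2)): 0.0, 89.6, 102.9, 121.1, 25.2, 81.2, 107.8, 31.5, 13.3, 32.9, 44.8, 25.9.
Season total = 676.2 DD.
Complete generations = ⌊676.2 / 143⌋ = 4.

4 generations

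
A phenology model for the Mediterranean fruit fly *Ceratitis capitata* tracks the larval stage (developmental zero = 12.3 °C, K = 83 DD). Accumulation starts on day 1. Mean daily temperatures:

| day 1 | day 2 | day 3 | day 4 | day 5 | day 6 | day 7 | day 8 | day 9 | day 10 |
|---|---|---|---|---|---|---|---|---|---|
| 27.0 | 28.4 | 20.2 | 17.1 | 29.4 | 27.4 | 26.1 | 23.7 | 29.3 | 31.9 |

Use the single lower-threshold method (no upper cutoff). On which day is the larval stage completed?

Daily DD above 12.3 °C: 14.7, 16.1, 7.9, 4.8, 17.1, 15.1, 13.8, 11.4, 17.0, 19.6.
Cumulative: 14.7, 30.8, 38.7, 43.5, 60.6, 75.7, 89.5, 100.9, 117.9, 137.5.
The total first reaches 83 DD on day 7.

day 7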